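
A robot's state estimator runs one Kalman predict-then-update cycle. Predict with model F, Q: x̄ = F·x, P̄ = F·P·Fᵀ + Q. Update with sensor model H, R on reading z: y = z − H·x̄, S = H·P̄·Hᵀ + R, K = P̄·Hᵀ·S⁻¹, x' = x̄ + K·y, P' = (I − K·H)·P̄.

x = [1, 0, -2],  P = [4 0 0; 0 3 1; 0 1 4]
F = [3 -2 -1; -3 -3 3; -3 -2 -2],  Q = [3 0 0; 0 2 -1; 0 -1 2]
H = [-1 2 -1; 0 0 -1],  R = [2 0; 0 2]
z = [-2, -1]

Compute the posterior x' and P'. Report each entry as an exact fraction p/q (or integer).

x' = [-1115/2197, -7075/8788, 4361/4394]
P' = [63048/2197 61283/4394 -665/2197; 61283/4394 272673/35152 14447/17576; -665/2197 14447/17576 17113/8788]

x̄ = F·x = [5, -9, 1]
P̄ = F·P·Fᵀ + Q = [59 -33 -10; -33 83 29; -10 29 74]
y = z − H·x̄ = [22, 0]
S = H·P̄·Hᵀ + R = [463 6; 6 76]
K = P̄·Hᵀ·S⁻¹ = [-550/2197 665/4394; 6547/17576 -14447/35152; -3/8788 -17113/17576]
x' = x̄ + K·y = [-1115/2197, -7075/8788, 4361/4394]
P' = (I − K·H)·P̄ = [63048/2197 61283/4394 -665/2197; 61283/4394 272673/35152 14447/17576; -665/2197 14447/17576 17113/8788]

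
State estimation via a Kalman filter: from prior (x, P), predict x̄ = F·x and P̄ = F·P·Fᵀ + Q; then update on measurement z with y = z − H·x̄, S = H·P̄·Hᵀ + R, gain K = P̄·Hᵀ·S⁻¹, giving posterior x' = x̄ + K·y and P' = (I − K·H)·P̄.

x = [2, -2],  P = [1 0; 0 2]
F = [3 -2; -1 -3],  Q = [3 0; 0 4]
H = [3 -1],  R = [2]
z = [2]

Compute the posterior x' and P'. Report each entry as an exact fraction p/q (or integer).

x̄ = F·x = [10, 4]
P̄ = F·P·Fᵀ + Q = [20 9; 9 23]
y = z − H·x̄ = [-24]
S = H·P̄·Hᵀ + R = [151]
K = P̄·Hᵀ·S⁻¹ = [51/151; 4/151]
x' = x̄ + K·y = [286/151, 508/151]
P' = (I − K·H)·P̄ = [419/151 1155/151; 1155/151 3457/151]

x' = [286/151, 508/151]
P' = [419/151 1155/151; 1155/151 3457/151]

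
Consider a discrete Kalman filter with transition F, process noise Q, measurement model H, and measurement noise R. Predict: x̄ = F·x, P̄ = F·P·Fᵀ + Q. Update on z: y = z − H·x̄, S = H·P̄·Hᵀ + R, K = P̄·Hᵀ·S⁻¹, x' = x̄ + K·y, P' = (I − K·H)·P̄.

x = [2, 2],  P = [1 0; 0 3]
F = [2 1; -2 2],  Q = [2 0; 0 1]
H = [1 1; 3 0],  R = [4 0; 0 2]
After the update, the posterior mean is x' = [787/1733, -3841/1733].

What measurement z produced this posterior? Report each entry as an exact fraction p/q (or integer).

z = [-2, 1]

x̄ = F·x = [6, 0]
P̄ = F·P·Fᵀ + Q = [9 2; 2 17]
S = H·P̄·Hᵀ + R = [34 33; 33 83]
K = P̄·Hᵀ·S⁻¹ = [22/1733 555/1733; 1379/1733 -423/1733]
x' − x̄ = [-9611/1733, -3841/1733] = K·y
y = (KᵀK)⁻¹·Kᵀ·(x' − x̄) = [-8, -17]
z = y + H·x̄ = [-8, -17] + [6, 18] = [-2, 1]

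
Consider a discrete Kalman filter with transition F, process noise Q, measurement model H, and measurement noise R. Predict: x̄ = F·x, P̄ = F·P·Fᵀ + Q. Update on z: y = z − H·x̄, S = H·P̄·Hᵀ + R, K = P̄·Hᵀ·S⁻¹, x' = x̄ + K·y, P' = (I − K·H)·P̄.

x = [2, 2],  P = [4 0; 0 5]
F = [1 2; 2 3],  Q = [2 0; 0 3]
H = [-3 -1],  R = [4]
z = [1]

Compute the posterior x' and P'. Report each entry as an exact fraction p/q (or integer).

x' = [-92/265, 69/265]
P' = [162/265 -254/265; -254/265 1118/265]

x̄ = F·x = [6, 10]
P̄ = F·P·Fᵀ + Q = [26 38; 38 64]
y = z − H·x̄ = [29]
S = H·P̄·Hᵀ + R = [530]
K = P̄·Hᵀ·S⁻¹ = [-58/265; -89/265]
x' = x̄ + K·y = [-92/265, 69/265]
P' = (I − K·H)·P̄ = [162/265 -254/265; -254/265 1118/265]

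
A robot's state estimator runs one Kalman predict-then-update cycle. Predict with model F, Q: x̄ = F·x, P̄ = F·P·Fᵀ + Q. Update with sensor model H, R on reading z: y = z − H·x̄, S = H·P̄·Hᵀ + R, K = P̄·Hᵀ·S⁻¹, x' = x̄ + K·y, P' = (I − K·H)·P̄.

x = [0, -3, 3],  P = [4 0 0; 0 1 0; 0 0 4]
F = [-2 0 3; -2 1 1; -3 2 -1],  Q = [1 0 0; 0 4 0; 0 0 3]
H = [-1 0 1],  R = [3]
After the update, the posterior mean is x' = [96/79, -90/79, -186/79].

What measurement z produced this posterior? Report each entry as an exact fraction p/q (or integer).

x̄ = F·x = [9, 0, -9]
P̄ = F·P·Fᵀ + Q = [53 28 12; 28 25 22; 12 22 47]
S = H·P̄·Hᵀ + R = [79]
K = P̄·Hᵀ·S⁻¹ = [-41/79; -6/79; 35/79]
x' − x̄ = [-615/79, -90/79, 525/79] = K·y
y = (KᵀK)⁻¹·Kᵀ·(x' − x̄) = [15]
z = y + H·x̄ = [15] + [-18] = [-3]

z = [-3]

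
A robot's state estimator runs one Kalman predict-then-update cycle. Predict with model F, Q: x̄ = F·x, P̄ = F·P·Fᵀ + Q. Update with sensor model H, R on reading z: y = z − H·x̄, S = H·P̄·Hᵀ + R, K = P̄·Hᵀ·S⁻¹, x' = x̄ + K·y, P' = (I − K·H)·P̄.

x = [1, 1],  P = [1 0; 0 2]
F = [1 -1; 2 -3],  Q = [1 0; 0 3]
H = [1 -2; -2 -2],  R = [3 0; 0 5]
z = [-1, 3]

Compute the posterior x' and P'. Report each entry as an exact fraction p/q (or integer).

x̄ = F·x = [0, -1]
P̄ = F·P·Fᵀ + Q = [4 8; 8 25]
y = z − H·x̄ = [-3, 1]
S = H·P̄·Hᵀ + R = [75 108; 108 185]
K = P̄·Hᵀ·S⁻¹ = [124/737 -168/737; -214/737 -138/737]
x' = x̄ + K·y = [-540/737, -233/737]
P' = (I − K·H)·P̄ = [404/737 16/737; 16/737 329/737]

x' = [-540/737, -233/737]
P' = [404/737 16/737; 16/737 329/737]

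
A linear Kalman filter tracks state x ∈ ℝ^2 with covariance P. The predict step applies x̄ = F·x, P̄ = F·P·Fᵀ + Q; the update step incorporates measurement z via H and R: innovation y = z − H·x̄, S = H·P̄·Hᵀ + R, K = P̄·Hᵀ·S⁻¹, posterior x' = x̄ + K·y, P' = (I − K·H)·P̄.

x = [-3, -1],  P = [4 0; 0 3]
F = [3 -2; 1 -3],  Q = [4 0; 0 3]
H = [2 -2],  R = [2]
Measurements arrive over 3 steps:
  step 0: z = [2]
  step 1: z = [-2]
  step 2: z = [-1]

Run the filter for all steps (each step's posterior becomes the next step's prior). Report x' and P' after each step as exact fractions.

step 0: x' = [-19/53, -64/53], P' = [1788/53 1766/53; 1766/53 1770/53]
step 1: x' = [7759/4681, 12447/4681], P' = [157384/32767 151750/32767; 151750/32767 162473/32767]
step 2: x' = [-8888167/3289523, -7455544/3289523], P' = [15912448/3289523 15313772/3289523; 15313772/3289523 16343474/3289523]

step 0: x̄ = F·x = [-7, 0]
step 0: P̄ = F·P·Fᵀ + Q = [52 30; 30 34]
step 0: y = z − H·x̄ = [16]
step 0: S = H·P̄·Hᵀ + R = [106]
step 0: K = P̄·Hᵀ·S⁻¹ = [22/53; -4/53]
step 0: x' = x̄ + K·y = [-19/53, -64/53]
step 0: P' = (I − K·H)·P̄ = [1788/53 1766/53; 1766/53 1770/53]
step 1: x̄ = F·x = [71/53, 173/53]
step 1: P̄ = F·P·Fᵀ + Q = [2192/53 -3442/53; -3442/53 7281/53]
step 1: y = z − H·x̄ = [98/53]
step 1: S = H·P̄·Hᵀ + R = [65534/53]
step 1: K = P̄·Hᵀ·S⁻¹ = [5634/32767; -10723/32767]
step 1: x' = x̄ + K·y = [7759/4681, 12447/4681]
step 1: P' = (I − K·H)·P̄ = [157384/32767 151750/32767; 151750/32767 162473/32767]
step 2: x̄ = F·x = [-1617/4681, -29582/4681]
step 2: P̄ = F·P·Fᵀ + Q = [376416/32767 -222260/32767; -222260/32767 807442/32767]
step 2: y = z − H·x̄ = [-60611/4681]
step 2: S = H·P̄·Hᵀ + R = [6579046/32767]
step 2: K = P̄·Hᵀ·S⁻¹ = [598676/3289523; -1029702/3289523]
step 2: x' = x̄ + K·y = [-8888167/3289523, -7455544/3289523]
step 2: P' = (I − K·H)·P̄ = [15912448/3289523 15313772/3289523; 15313772/3289523 16343474/3289523]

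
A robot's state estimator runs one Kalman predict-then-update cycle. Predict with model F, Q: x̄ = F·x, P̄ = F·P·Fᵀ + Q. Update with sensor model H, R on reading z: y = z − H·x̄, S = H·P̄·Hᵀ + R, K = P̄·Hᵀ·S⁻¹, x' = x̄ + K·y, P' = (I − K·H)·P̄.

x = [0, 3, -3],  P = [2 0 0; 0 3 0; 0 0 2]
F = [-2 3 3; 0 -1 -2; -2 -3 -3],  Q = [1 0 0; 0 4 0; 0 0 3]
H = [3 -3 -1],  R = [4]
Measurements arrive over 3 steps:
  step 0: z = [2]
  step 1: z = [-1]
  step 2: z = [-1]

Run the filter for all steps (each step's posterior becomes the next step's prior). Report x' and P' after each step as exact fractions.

step 0: x' = [2882/1407, 934/469, -2530/1407], P' = [7334/1407 1417/469 8201/1407; 1417/469 1488/469 -41/469; 8201/1407 -41/469 25892/1407]
step 1: x' = [-8541853/3913216, 223443/489152, -27047713/3913216], P' = [5485129/1956608 236857/244576 9693245/1956608; 236857/244576 70953/30572 -876371/244576; 9693245/1956608 -876371/244576 51918401/1956608]
step 2: x' = [3383135881/6311829042, 232345157/1051971507, 12700988905/6311829042], P' = [7650183877/3155914521 1214511067/1051971507 10201208422/3155914521; 1214511067/1051971507 783254416/350657169 -2892754955/1051971507; 10201208422/3155914521 -2892754955/1051971507 59181006403/3155914521]

step 0: x̄ = F·x = [0, 3, 0]
step 0: P̄ = F·P·Fᵀ + Q = [54 -21 -37; -21 15 21; -37 21 56]
step 0: y = z − H·x̄ = [11]
step 0: S = H·P̄·Hᵀ + R = [1407]
step 0: K = P̄·Hᵀ·S⁻¹ = [262/1407; -43/469; -230/1407]
step 0: x' = x̄ + K·y = [2882/1407, 934/469, -2530/1407]
step 0: P' = (I − K·H)·P̄ = [7334/1407 1417/469 8201/1407; 1417/469 1488/469 -41/469; 8201/1407 -41/469 25892/1407]
step 1: x̄ = F·x = [-4948/1407, 2258/1407, -940/201]
step 1: P̄ = F·P·Fᵀ + Q = [152309/1407 -126331/1407 -34522/201; -126331/1407 113168/1407 29849/201; -34522/201 29849/201 64853/201]
step 1: y = z − H·x̄ = [13631/1407]
step 1: S = H·P̄·Hᵀ + R = [7826432/1407]
step 1: K = P̄·Hᵀ·S⁻¹ = [538787/3913216; -57965/489152; -902881/3913216]
step 1: x' = x̄ + K·y = [-8541853/3913216, 223443/489152, -27047713/3913216]
step 1: P' = (I − K·H)·P̄ = [5485129/1956608 236857/244576 9693245/1956608; 236857/244576 70953/30572 -876371/244576; 9693245/1956608 -876371/244576 51918401/1956608]
step 2: x̄ = F·x = [-58696801/3913216, 26153941/1956608, 92864213/3913216]
step 2: P̄ = F·P·Fᵀ + Q = [266777025/1956608 -109735989/978304 -359996597/1956608; -109735989/978304 47999289/489152 152298681/978304; -359996597/1956608 152298681/978304 548804665/1956608]
step 2: y = z − H·x̄ = [210982523/1956608]
step 2: S = H·P̄·Hᵀ + R = [3155914521/489152]
step 2: K = P̄·Hᵀ·S⁻¹ = [909371803/6311829042; -128250397/1051971507; -1271293271/6311829042]
step 2: x' = x̄ + K·y = [3383135881/6311829042, 232345157/1051971507, 12700988905/6311829042]
step 2: P' = (I − K·H)·P̄ = [7650183877/3155914521 1214511067/1051971507 10201208422/3155914521; 1214511067/1051971507 783254416/350657169 -2892754955/1051971507; 10201208422/3155914521 -2892754955/1051971507 59181006403/3155914521]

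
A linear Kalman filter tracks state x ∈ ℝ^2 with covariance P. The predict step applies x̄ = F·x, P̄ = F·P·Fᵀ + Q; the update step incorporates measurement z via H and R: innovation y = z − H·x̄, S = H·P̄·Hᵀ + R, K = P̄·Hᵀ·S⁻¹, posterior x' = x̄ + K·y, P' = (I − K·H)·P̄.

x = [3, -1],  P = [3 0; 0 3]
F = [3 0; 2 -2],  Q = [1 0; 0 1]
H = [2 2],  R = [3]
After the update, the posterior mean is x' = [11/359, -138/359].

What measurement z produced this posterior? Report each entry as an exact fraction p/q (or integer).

z = [-1]

x̄ = F·x = [9, 8]
P̄ = F·P·Fᵀ + Q = [28 18; 18 25]
S = H·P̄·Hᵀ + R = [359]
K = P̄·Hᵀ·S⁻¹ = [92/359; 86/359]
x' − x̄ = [-3220/359, -3010/359] = K·y
y = (KᵀK)⁻¹·Kᵀ·(x' − x̄) = [-35]
z = y + H·x̄ = [-35] + [34] = [-1]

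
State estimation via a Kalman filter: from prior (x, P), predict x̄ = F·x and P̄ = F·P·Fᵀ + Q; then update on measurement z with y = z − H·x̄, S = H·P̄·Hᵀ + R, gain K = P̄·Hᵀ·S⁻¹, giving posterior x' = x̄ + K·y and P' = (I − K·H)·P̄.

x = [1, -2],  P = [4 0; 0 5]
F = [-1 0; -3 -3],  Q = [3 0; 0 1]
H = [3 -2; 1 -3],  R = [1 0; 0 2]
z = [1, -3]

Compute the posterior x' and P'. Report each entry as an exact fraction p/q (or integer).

x̄ = F·x = [-1, 3]
P̄ = F·P·Fᵀ + Q = [7 12; 12 82]
y = z − H·x̄ = [10, 7]
S = H·P̄·Hᵀ + R = [248 381; 381 675]
K = P̄·Hᵀ·S⁻¹ = [3008/7413 -6049/22239; 306/2471 -3088/7413]
x' = x̄ + K·y = [25658/22239, 9803/7413]
P' = (I − K·H)·P̄ = [7324/22239 2158/7413; 2158/7413 926/2471]

x' = [25658/22239, 9803/7413]
P' = [7324/22239 2158/7413; 2158/7413 926/2471]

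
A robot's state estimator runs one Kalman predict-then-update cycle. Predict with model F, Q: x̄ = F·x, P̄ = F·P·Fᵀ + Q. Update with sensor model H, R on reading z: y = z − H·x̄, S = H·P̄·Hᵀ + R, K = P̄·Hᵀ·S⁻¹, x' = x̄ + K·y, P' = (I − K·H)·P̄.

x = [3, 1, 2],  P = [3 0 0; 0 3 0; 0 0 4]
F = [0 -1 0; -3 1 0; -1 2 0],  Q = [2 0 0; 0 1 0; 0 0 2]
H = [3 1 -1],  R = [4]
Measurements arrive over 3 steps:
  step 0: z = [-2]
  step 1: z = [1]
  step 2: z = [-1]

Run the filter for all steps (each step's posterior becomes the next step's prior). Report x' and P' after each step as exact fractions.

step 0: x̄ = F·x = [-1, -8, -1]
step 0: P̄ = F·P·Fᵀ + Q = [5 -3 -6; -3 31 15; -6 15 17]
step 0: y = z − H·x̄ = [8]
step 0: S = H·P̄·Hᵀ + R = [85]
step 0: K = P̄·Hᵀ·S⁻¹ = [18/85; 7/85; -4/17]
step 0: x' = x̄ + K·y = [59/85, -624/85, -49/17]
step 0: P' = (I − K·H)·P̄ = [101/85 -381/85 -30/17; -381/85 2586/85 283/17; -30/17 283/17 209/17]
step 1: x̄ = F·x = [624/85, -801/85, -1307/85]
step 1: P̄ = F·P·Fᵀ + Q = [2756/85 -3729/85 -5553/85; -3729/85 5866/85 8142/85; -5553/85 8142/85 12139/85]
step 1: y = z − H·x̄ = [-2293/85]
step 1: S = H·P̄·Hᵀ + R = [37809/85]
step 1: K = P̄·Hᵀ·S⁻¹ = [3364/12603; -13463/37809; -20656/37809]
step 1: x' = x̄ + K·y = [1772/12603, 6890/37809, -24143/37809]
step 1: P' = (I − K·H)·P̄ = [3076/4201 -20083/12603 -5855/12603; -20083/12603 476885/37809 349990/37809; -5855/12603 349990/37809 379919/37809]
step 2: x̄ = F·x = [-6890/37809, -9058/37809, 8464/37809]
step 2: P̄ = F·P·Fᵀ + Q = [552503/37809 -657632/37809 -1014019/37809; -657632/37809 1125344/37809 1458565/37809; -1014019/37809 1458565/37809 2251838/37809]
step 2: y = z − H·x̄ = [383/37809]
step 2: S = H·P̄·Hᵀ + R = [7722137/37809]
step 2: K = P̄·Hᵀ·S⁻¹ = [2013896/7722137; -2306117/7722137; -3835330/7722137]
step 2: x' = x̄ + K·y = [-1386818/7722137, -1873373/7722137, 1689842/7722137]
step 2: P' = (I − K·H)·P̄ = [5573455/7722137 -11479928/7722137 -2815147/7722137; -11479928/7722137 89182071/7722137 63966755/7722137; -2815147/7722137 63966755/7722137 70862634/7722137]

step 0: x' = [59/85, -624/85, -49/17], P' = [101/85 -381/85 -30/17; -381/85 2586/85 283/17; -30/17 283/17 209/17]
step 1: x' = [1772/12603, 6890/37809, -24143/37809], P' = [3076/4201 -20083/12603 -5855/12603; -20083/12603 476885/37809 349990/37809; -5855/12603 349990/37809 379919/37809]
step 2: x' = [-1386818/7722137, -1873373/7722137, 1689842/7722137], P' = [5573455/7722137 -11479928/7722137 -2815147/7722137; -11479928/7722137 89182071/7722137 63966755/7722137; -2815147/7722137 63966755/7722137 70862634/7722137]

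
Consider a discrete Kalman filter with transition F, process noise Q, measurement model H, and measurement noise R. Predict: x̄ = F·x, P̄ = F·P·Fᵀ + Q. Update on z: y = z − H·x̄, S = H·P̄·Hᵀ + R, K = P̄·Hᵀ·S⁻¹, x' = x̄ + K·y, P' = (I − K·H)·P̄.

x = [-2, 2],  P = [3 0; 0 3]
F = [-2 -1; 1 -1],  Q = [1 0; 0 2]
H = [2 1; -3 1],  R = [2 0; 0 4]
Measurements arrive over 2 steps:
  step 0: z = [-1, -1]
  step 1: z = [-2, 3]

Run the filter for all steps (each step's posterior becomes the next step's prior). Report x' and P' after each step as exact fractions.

step 0: x' = [142/3563, -5029/3563], P' = [842/3563 -262/3563; -262/3563 4110/3563]
step 1: x' = [-183045/217214, 155209/651642], P' = [23677/108607 -4229/108607; -4229/108607 314459/325821]

step 0: x̄ = F·x = [2, -4]
step 0: P̄ = F·P·Fᵀ + Q = [16 -3; -3 8]
step 0: y = z − H·x̄ = [-1, 9]
step 0: S = H·P̄·Hᵀ + R = [62 -85; -85 174]
step 0: K = P̄·Hᵀ·S⁻¹ = [711/3563 -697/3563; 1793/3563 1224/3563]
step 0: x' = x̄ + K·y = [142/3563, -5029/3563]
step 0: P' = (I − K·H)·P̄ = [842/3563 -262/3563; -262/3563 4110/3563]
step 1: x̄ = F·x = [4745/3563, 5171/3563]
step 1: P̄ = F·P·Fᵀ + Q = [9993/3563 2164/3563; 2164/3563 12602/3563]
step 1: y = z − H·x̄ = [-21787/3563, 19753/3563]
step 1: S = H·P̄·Hᵀ + R = [68356/3563 -49520/3563; -49520/3563 103807/3563]
step 1: K = P̄·Hᵀ·S⁻¹ = [43125/217214 -18815/108607; 289085/651642 88130/325821]
step 1: x' = x̄ + K·y = [-183045/217214, 155209/651642]
step 1: P' = (I − K·H)·P̄ = [23677/108607 -4229/108607; -4229/108607 314459/325821]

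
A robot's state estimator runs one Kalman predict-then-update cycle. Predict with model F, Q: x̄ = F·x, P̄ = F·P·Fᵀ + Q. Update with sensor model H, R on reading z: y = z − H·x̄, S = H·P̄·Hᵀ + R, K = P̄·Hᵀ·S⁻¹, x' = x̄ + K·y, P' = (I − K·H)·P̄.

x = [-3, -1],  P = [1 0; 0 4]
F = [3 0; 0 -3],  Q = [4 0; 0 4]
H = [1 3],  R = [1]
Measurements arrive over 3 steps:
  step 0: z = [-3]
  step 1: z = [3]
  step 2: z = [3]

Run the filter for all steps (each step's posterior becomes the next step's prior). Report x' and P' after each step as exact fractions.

step 0: x' = [-3405/374, 381/187], P' = [4693/374 -780/187; -780/187 280/187]
step 1: x' = [-935445/187171, 492921/187171], P' = [2178641/187171 -697596/187171; -697596/187171 243748/187171]
step 2: x' = [364223595/84695552, -9828423/21173888], P' = [1005090661/84695552 -80491593/21173888; -80491593/21173888 7022333/5293472]

step 0: x̄ = F·x = [-9, 3]
step 0: P̄ = F·P·Fᵀ + Q = [13 0; 0 40]
step 0: y = z − H·x̄ = [-3]
step 0: S = H·P̄·Hᵀ + R = [374]
step 0: K = P̄·Hᵀ·S⁻¹ = [13/374; 60/187]
step 0: x' = x̄ + K·y = [-3405/374, 381/187]
step 0: P' = (I − K·H)·P̄ = [4693/374 -780/187; -780/187 280/187]
step 1: x̄ = F·x = [-10215/374, -1143/187]
step 1: P̄ = F·P·Fᵀ + Q = [43733/374 7020/187; 7020/187 3268/187]
step 1: y = z − H·x̄ = [18195/374]
step 1: S = H·P̄·Hᵀ + R = [187171/374]
step 1: K = P̄·Hᵀ·S⁻¹ = [85853/187171; 33648/187171]
step 1: x' = x̄ + K·y = [-935445/187171, 492921/187171]
step 1: P' = (I − K·H)·P̄ = [2178641/187171 -697596/187171; -697596/187171 243748/187171]
step 2: x̄ = F·x = [-2806335/187171, -1478763/187171]
step 2: P̄ = F·P·Fᵀ + Q = [20356453/187171 6278364/187171; 6278364/187171 2942416/187171]
step 2: y = z − H·x̄ = [7804137/187171]
step 2: S = H·P̄·Hᵀ + R = [84695552/187171]
step 2: K = P̄·Hᵀ·S⁻¹ = [39191545/84695552; 3776403/21173888]
step 2: x' = x̄ + K·y = [364223595/84695552, -9828423/21173888]
step 2: P' = (I − K·H)·P̄ = [1005090661/84695552 -80491593/21173888; -80491593/21173888 7022333/5293472]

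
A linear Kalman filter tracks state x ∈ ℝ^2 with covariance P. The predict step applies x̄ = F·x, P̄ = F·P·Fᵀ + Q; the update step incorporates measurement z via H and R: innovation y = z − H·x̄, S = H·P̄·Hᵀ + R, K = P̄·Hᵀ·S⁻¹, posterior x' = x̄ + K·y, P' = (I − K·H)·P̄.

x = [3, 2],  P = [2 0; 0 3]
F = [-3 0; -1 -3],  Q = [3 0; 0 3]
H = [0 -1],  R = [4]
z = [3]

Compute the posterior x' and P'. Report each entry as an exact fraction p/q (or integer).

x' = [-8, -11/3]
P' = [20 2/3; 2/3 32/9]

x̄ = F·x = [-9, -9]
P̄ = F·P·Fᵀ + Q = [21 6; 6 32]
y = z − H·x̄ = [-6]
S = H·P̄·Hᵀ + R = [36]
K = P̄·Hᵀ·S⁻¹ = [-1/6; -8/9]
x' = x̄ + K·y = [-8, -11/3]
P' = (I − K·H)·P̄ = [20 2/3; 2/3 32/9]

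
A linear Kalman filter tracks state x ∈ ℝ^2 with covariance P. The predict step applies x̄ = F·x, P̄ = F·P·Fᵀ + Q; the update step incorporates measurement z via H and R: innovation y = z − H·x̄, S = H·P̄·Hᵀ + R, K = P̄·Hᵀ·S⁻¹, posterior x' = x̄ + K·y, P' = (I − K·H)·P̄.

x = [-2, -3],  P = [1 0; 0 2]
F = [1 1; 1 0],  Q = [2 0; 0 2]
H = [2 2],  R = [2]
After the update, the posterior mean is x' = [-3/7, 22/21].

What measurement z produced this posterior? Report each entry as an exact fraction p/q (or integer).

z = [2]

x̄ = F·x = [-5, -2]
P̄ = F·P·Fᵀ + Q = [5 1; 1 3]
S = H·P̄·Hᵀ + R = [42]
K = P̄·Hᵀ·S⁻¹ = [2/7; 4/21]
x' − x̄ = [32/7, 64/21] = K·y
y = (KᵀK)⁻¹·Kᵀ·(x' − x̄) = [16]
z = y + H·x̄ = [16] + [-14] = [2]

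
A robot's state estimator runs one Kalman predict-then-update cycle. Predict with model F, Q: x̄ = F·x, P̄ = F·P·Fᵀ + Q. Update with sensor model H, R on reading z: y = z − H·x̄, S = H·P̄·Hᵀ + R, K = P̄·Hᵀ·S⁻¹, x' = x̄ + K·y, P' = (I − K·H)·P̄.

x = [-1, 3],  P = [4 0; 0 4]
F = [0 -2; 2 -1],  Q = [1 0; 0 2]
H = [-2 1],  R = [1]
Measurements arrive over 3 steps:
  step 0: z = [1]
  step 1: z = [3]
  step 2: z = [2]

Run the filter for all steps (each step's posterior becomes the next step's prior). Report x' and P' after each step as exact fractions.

step 0: x' = [-198/59, -331/59], P' = [327/59 628/59; 628/59 1262/59]
step 1: x' = [-39478/20615, -983/1085], P' = [20339/20615 1604/1085; 1604/1085 3216/1085]
step 2: x' = [-2460340/1141309, -216483/87793], P' = [1059361/1141309 122228/87793; 122228/87793 249162/87793]

step 0: x̄ = F·x = [-6, -5]
step 0: P̄ = F·P·Fᵀ + Q = [17 8; 8 22]
step 0: y = z − H·x̄ = [-6]
step 0: S = H·P̄·Hᵀ + R = [59]
step 0: K = P̄·Hᵀ·S⁻¹ = [-26/59; 6/59]
step 0: x' = x̄ + K·y = [-198/59, -331/59]
step 0: P' = (I − K·H)·P̄ = [327/59 628/59; 628/59 1262/59]
step 1: x̄ = F·x = [662/59, -65/59]
step 1: P̄ = F·P·Fᵀ + Q = [5107/59 12/59; 12/59 176/59]
step 1: y = z − H·x̄ = [1566/59]
step 1: S = H·P̄·Hᵀ + R = [20615/59]
step 1: K = P̄·Hᵀ·S⁻¹ = [-10202/20615; 8/1085]
step 1: x' = x̄ + K·y = [-39478/20615, -983/1085]
step 1: P' = (I − K·H)·P̄ = [20339/20615 1604/1085; 1604/1085 3216/1085]
step 2: x̄ = F·x = [1966/1085, -60279/20615]
step 2: P̄ = F·P·Fᵀ + Q = [13949/1085 16/1085; 16/1085 61786/20615]
step 2: y = z − H·x̄ = [176217/20615]
step 2: S = H·P̄·Hᵀ + R = [1141309/20615]
step 2: K = P̄·Hᵀ·S⁻¹ = [-529758/1141309; 4706/87793]
step 2: x' = x̄ + K·y = [-2460340/1141309, -216483/87793]
step 2: P' = (I − K·H)·P̄ = [1059361/1141309 122228/87793; 122228/87793 249162/87793]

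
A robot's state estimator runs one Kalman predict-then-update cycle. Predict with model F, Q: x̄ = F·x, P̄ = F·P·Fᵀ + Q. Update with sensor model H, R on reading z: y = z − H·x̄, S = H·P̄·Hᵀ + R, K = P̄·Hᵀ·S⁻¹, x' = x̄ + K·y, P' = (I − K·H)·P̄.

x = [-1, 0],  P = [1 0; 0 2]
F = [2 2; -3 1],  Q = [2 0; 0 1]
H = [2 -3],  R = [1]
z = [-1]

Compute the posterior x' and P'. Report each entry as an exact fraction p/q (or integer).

x' = [10/63, 29/63]
P' = [1490/189 982/189; 982/189 668/189]

x̄ = F·x = [-2, 3]
P̄ = F·P·Fᵀ + Q = [14 -2; -2 12]
y = z − H·x̄ = [12]
S = H·P̄·Hᵀ + R = [189]
K = P̄·Hᵀ·S⁻¹ = [34/189; -40/189]
x' = x̄ + K·y = [10/63, 29/63]
P' = (I − K·H)·P̄ = [1490/189 982/189; 982/189 668/189]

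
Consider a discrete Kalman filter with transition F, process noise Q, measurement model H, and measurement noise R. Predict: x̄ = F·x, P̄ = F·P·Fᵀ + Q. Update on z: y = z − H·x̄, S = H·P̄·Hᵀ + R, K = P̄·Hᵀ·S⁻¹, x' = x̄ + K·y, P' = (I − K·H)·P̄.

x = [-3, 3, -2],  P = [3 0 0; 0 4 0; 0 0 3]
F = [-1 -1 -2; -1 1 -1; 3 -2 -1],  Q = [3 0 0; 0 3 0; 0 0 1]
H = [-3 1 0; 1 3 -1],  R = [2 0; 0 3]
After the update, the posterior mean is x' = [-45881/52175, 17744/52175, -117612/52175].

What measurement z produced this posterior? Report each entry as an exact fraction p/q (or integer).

z = [3, 2]

x̄ = F·x = [4, 8, -13]
P̄ = F·P·Fᵀ + Q = [22 5 5; 5 13 -14; 5 -14 47]
S = H·P̄·Hᵀ + R = [183 -38; -38 293]
K = P̄·Hᵀ·S⁻¹ = [-16657/52175 3538/52175; 1618/52175 10538/52175; -11689/52175 -16474/52175]
x' − x̄ = [-254581/52175, -399656/52175, 560663/52175] = K·y
y = (KᵀK)⁻¹·Kᵀ·(x' − x̄) = [7, -39]
z = y + H·x̄ = [7, -39] + [-4, 41] = [3, 2]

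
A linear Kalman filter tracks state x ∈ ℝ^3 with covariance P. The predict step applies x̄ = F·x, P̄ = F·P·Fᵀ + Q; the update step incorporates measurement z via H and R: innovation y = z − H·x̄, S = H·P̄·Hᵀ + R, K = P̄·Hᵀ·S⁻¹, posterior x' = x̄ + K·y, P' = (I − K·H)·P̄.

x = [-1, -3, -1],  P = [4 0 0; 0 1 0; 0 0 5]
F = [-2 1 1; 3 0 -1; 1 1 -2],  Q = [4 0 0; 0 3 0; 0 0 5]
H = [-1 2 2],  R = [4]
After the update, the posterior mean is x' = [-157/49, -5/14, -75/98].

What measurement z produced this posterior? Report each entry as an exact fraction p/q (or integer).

z = [1]

x̄ = F·x = [-2, -2, -2]
P̄ = F·P·Fᵀ + Q = [26 -29 -17; -29 44 22; -17 22 30]
S = H·P̄·Hᵀ + R = [686]
K = P̄·Hᵀ·S⁻¹ = [-59/343; 23/98; 121/686]
x' − x̄ = [-59/49, 23/14, 121/98] = K·y
y = (KᵀK)⁻¹·Kᵀ·(x' − x̄) = [7]
z = y + H·x̄ = [7] + [-6] = [1]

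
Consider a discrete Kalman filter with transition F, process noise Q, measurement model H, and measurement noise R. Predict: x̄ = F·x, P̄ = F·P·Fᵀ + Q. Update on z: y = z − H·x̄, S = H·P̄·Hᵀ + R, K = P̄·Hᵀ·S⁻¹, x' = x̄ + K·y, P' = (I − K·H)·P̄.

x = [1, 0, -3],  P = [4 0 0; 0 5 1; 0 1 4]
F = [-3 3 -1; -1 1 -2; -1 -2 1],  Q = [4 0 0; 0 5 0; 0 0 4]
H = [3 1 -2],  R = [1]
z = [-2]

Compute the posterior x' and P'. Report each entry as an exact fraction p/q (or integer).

x' = [-4665/1294, 2275/647, -1718/647]
P' = [10681/1294 -1788/647 7039/647; -1788/647 8630/647 1601/647; 7039/647 1601/647 11388/647]

x̄ = F·x = [0, 5, -4]
P̄ = F·P·Fᵀ + Q = [83 28 -17; 28 26 -9; -17 -9 28]
y = z − H·x̄ = [-15]
S = H·P̄·Hᵀ + R = [1294]
K = P̄·Hᵀ·S⁻¹ = [311/1294; 64/647; -58/647]
x' = x̄ + K·y = [-4665/1294, 2275/647, -1718/647]
P' = (I − K·H)·P̄ = [10681/1294 -1788/647 7039/647; -1788/647 8630/647 1601/647; 7039/647 1601/647 11388/647]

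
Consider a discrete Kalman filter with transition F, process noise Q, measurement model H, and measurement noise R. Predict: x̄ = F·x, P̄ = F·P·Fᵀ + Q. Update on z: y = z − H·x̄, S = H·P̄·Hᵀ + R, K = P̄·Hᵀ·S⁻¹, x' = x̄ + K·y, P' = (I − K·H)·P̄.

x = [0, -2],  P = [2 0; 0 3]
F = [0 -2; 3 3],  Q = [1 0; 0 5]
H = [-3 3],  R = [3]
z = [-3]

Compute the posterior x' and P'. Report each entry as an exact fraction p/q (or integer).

x̄ = F·x = [4, -6]
P̄ = F·P·Fᵀ + Q = [13 -18; -18 50]
y = z − H·x̄ = [27]
S = H·P̄·Hᵀ + R = [894]
K = P̄·Hᵀ·S⁻¹ = [-31/298; 34/149]
x' = x̄ + K·y = [355/298, 24/149]
P' = (I − K·H)·P̄ = [991/298 480/149; 480/149 514/149]

x' = [355/298, 24/149]
P' = [991/298 480/149; 480/149 514/149]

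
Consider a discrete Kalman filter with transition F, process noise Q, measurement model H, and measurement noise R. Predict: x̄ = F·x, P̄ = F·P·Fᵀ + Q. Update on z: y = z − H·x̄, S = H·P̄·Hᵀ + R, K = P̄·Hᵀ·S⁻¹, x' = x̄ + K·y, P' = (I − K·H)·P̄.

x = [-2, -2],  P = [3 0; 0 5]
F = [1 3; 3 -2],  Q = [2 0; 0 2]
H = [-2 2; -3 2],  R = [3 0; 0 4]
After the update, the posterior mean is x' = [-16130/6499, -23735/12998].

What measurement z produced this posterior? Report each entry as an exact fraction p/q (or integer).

z = [2, 3]

x̄ = F·x = [-8, -2]
P̄ = F·P·Fᵀ + Q = [50 -21; -21 49]
S = H·P̄·Hᵀ + R = [567 706; 706 902]
K = P̄·Hᵀ·S⁻¹ = [3734/6499 -4306/6499; 6307/6499 -7553/12998]
x' − x̄ = [35862/6499, 2261/12998] = K·y
y = (KᵀK)⁻¹·Kᵀ·(x' − x̄) = [-10, -17]
z = y + H·x̄ = [-10, -17] + [12, 20] = [2, 3]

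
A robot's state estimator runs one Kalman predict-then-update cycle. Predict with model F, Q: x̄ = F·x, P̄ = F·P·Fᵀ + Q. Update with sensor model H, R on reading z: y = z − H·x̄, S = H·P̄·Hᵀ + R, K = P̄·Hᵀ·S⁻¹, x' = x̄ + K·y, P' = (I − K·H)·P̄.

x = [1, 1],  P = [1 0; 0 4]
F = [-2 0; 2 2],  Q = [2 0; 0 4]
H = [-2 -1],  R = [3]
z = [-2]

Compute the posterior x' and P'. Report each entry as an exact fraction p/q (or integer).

x' = [-54/35, 172/35]
P' = [146/35 -268/35; -268/35 584/35]

x̄ = F·x = [-2, 4]
P̄ = F·P·Fᵀ + Q = [6 -4; -4 24]
y = z − H·x̄ = [-2]
S = H·P̄·Hᵀ + R = [35]
K = P̄·Hᵀ·S⁻¹ = [-8/35; -16/35]
x' = x̄ + K·y = [-54/35, 172/35]
P' = (I − K·H)·P̄ = [146/35 -268/35; -268/35 584/35]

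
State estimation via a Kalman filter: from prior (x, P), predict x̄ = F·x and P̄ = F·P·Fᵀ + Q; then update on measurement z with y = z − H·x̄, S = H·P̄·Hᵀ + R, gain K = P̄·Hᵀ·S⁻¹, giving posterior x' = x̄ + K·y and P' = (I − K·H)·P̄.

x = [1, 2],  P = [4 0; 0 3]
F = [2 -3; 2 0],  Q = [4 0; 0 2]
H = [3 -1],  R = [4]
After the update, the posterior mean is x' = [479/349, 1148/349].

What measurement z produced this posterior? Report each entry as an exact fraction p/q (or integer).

z = [1]

x̄ = F·x = [-4, 2]
P̄ = F·P·Fᵀ + Q = [47 16; 16 18]
S = H·P̄·Hᵀ + R = [349]
K = P̄·Hᵀ·S⁻¹ = [125/349; 30/349]
x' − x̄ = [1875/349, 450/349] = K·y
y = (KᵀK)⁻¹·Kᵀ·(x' − x̄) = [15]
z = y + H·x̄ = [15] + [-14] = [1]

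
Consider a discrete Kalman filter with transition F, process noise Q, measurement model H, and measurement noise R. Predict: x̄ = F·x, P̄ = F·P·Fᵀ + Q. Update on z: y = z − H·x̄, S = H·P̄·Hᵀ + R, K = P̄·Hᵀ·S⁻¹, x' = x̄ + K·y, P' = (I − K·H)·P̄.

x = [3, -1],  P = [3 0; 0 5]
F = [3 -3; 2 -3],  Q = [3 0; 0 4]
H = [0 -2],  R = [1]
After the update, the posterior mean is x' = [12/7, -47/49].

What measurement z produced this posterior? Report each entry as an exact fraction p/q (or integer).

z = [2]

x̄ = F·x = [12, 9]
P̄ = F·P·Fᵀ + Q = [75 63; 63 61]
S = H·P̄·Hᵀ + R = [245]
K = P̄·Hᵀ·S⁻¹ = [-18/35; -122/245]
x' − x̄ = [-72/7, -488/49] = K·y
y = (KᵀK)⁻¹·Kᵀ·(x' − x̄) = [20]
z = y + H·x̄ = [20] + [-18] = [2]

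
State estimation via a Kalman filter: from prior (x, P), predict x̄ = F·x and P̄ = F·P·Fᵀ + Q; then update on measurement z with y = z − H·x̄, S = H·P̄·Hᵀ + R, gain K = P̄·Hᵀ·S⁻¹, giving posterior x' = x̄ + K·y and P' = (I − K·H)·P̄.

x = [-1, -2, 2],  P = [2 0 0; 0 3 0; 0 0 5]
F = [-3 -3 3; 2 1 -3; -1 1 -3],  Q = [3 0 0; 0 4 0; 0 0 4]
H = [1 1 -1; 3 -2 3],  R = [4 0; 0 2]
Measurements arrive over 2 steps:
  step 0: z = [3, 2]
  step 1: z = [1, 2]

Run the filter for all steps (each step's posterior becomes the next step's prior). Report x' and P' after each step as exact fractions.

step 0: x' = [64410/30577, -33760/30577, -65767/30577], P' = [52302/30577 -109560/30577 -121374/30577; -109560/30577 527744/30577 458512/30577; -121374/30577 458512/30577 427938/30577]
step 1: x' = [57707343/92681114, 61736607/92681114, 20408367/46340557], P' = [196521747/92681114 -794853393/92681114 -356373576/46340557; -794853393/92681114 5414314867/92681114 2193268984/46340557; -356373576/46340557 2193268984/46340557 1816014672/46340557]

step 0: x̄ = F·x = [15, -10, -7]
step 0: P̄ = F·P·Fᵀ + Q = [93 -66 -48; -66 60 44; -48 44 54]
step 0: y = z − H·x̄ = [-9, -42]
step 0: S = H·P̄·Hᵀ + R = [87 151; 151 965]
step 0: K = P̄·Hᵀ·S⁻¹ = [16029/30577 5952/30577; -10082/30577 -4316/30577; -22700/30577 1334/30577]
step 0: x' = x̄ + K·y = [64410/30577, -33760/30577, -65767/30577]
step 0: P' = (I − K·H)·P̄ = [52302/30577 -109560/30577 -121374/30577; -109560/30577 527744/30577 458512/30577; -121374/30577 458512/30577 427938/30577]
step 1: x̄ = F·x = [-289251/30577, 292361/30577, 99131/30577]
step 1: P̄ = F·P·Fᵀ + Q = [1123023/30577 -1080912/30577 -503868/30577; -1080912/30577 2977878/30577 1778072/30577; -503868/30577 1778072/30577 1293600/30577]
step 1: y = z − H·x̄ = [126598/30577, 1216236/30577]
step 1: S = H·P̄·Hᵀ + R = [806577/30577 1341961/30577; 1341961/30577 16286729/30577]
step 1: K = P̄·Hᵀ·S⁻¹ = [57207753/185362228 41030571/185362228; 116461753/185362228 -53576009/185362228; 5220184/46340557 -3807340/46340557]
step 1: x' = x̄ + K·y = [57707343/92681114, 61736607/92681114, 20408367/46340557]
step 1: P' = (I − K·H)·P̄ = [196521747/92681114 -794853393/92681114 -356373576/46340557; -794853393/92681114 5414314867/92681114 2193268984/46340557; -356373576/46340557 2193268984/46340557 1816014672/46340557]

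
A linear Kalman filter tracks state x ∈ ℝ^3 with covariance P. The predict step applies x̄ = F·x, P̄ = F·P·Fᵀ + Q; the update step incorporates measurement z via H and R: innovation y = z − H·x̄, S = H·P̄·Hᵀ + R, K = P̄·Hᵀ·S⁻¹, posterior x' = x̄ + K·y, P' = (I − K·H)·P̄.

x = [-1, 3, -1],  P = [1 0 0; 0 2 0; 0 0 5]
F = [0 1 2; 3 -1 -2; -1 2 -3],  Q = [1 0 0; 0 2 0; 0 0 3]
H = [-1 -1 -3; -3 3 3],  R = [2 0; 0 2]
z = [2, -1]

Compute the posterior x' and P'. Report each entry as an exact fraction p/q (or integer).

x̄ = F·x = [1, -4, 10]
P̄ = F·P·Fᵀ + Q = [23 -22 -26; -22 33 23; -26 23 57]
y = z − H·x̄ = [29, -16]
S = H·P̄·Hᵀ + R = [509 -975; -975 2297]
K = P̄·Hᵀ·S⁻¹ = [-15403/109274 -16671/109274; 22195/109274 20553/109274; -37923/109274 -969/109274]
x' = x̄ + K·y = [-70677/109274, -122289/109274, 8477/109274]
P' = (I − K·H)·P̄ = [74205/54637 132373/54637 -63725/54637; 132373/54637 286120/54637 -146896/54637; -63725/54637 -146896/54637 82848/54637]

x' = [-70677/109274, -122289/109274, 8477/109274]
P' = [74205/54637 132373/54637 -63725/54637; 132373/54637 286120/54637 -146896/54637; -63725/54637 -146896/54637 82848/54637]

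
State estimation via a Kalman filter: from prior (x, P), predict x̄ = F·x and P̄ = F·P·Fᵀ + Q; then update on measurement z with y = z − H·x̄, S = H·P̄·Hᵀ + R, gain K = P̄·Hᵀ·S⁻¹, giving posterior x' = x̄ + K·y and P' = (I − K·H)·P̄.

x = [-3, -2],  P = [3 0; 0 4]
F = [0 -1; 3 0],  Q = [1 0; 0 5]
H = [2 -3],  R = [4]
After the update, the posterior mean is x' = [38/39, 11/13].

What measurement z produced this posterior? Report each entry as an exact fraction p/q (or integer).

z = [-1]

x̄ = F·x = [2, -9]
P̄ = F·P·Fᵀ + Q = [5 0; 0 32]
S = H·P̄·Hᵀ + R = [312]
K = P̄·Hᵀ·S⁻¹ = [5/156; -4/13]
x' − x̄ = [-40/39, 128/13] = K·y
y = (KᵀK)⁻¹·Kᵀ·(x' − x̄) = [-32]
z = y + H·x̄ = [-32] + [31] = [-1]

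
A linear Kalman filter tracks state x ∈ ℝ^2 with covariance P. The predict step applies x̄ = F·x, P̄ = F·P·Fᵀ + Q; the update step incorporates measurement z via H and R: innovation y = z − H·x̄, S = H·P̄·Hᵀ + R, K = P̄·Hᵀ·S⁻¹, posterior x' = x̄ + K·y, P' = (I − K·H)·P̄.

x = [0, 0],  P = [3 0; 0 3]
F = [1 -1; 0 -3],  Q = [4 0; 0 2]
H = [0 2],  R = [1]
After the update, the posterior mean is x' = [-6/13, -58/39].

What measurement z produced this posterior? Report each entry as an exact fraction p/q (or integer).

z = [-3]

x̄ = F·x = [0, 0]
P̄ = F·P·Fᵀ + Q = [10 9; 9 29]
S = H·P̄·Hᵀ + R = [117]
K = P̄·Hᵀ·S⁻¹ = [2/13; 58/117]
x' − x̄ = [-6/13, -58/39] = K·y
y = (KᵀK)⁻¹·Kᵀ·(x' − x̄) = [-3]
z = y + H·x̄ = [-3] + [0] = [-3]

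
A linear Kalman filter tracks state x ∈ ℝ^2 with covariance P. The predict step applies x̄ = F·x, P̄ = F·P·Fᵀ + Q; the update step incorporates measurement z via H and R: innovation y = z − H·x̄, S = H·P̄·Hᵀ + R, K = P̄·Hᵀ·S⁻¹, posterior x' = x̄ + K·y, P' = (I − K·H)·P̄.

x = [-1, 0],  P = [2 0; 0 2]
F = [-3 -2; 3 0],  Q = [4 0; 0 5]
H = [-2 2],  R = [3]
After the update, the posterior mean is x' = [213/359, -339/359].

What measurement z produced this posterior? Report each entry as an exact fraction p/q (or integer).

x̄ = F·x = [3, -3]
P̄ = F·P·Fᵀ + Q = [30 -18; -18 23]
S = H·P̄·Hᵀ + R = [359]
K = P̄·Hᵀ·S⁻¹ = [-96/359; 82/359]
x' − x̄ = [-864/359, 738/359] = K·y
y = (KᵀK)⁻¹·Kᵀ·(x' − x̄) = [9]
z = y + H·x̄ = [9] + [-12] = [-3]

z = [-3]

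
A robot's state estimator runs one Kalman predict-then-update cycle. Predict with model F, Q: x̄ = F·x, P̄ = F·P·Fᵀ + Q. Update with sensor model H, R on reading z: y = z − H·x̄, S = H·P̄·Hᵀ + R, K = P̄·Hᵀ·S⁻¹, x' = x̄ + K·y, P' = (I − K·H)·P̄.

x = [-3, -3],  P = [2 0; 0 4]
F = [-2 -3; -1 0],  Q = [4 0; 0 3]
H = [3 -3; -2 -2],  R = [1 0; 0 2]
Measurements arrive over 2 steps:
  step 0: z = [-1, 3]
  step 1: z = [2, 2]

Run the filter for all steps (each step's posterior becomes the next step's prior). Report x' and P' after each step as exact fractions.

step 0: x̄ = F·x = [15, 3]
step 0: P̄ = F·P·Fᵀ + Q = [48 4; 4 5]
step 0: y = z − H·x̄ = [-37, 39]
step 0: S = H·P̄·Hᵀ + R = [406 -258; -258 246]
step 0: K = P̄·Hᵀ·S⁻¹ = [235/1388 -1021/4164; -897/5552 -1347/5552]
step 0: x' = x̄ + K·y = [-287/347, -168/347]
step 0: P' = (I − K·H)·P̄ = [157/1041 131/1388; 131/1388 823/5552]
step 1: x̄ = F·x = [1078/347, 287/347]
step 1: P̄ = F·P·Fᵀ + Q = [117757/16656 2435/4164; 2435/4164 3280/1041]
step 1: y = z − H·x̄ = [-1679/347, 3424/347]
step 1: S = H·P̄·Hᵀ + R = [457823/5552 -65277/2776; -65277/2776 66015/1388]
step 1: K = P̄·Hᵀ·S⁻¹ = [174373/1039149 -2234509/9352341; -167120/1039149 -2212750/9352341]
step 1: x' = x̄ + K·y = [-588143/9352341, -6821279/9352341]
step 1: P' = (I − K·H)·P̄ = [1378814/9352341 855695/9352341; 855695/9352341 1357055/9352341]

step 0: x' = [-287/347, -168/347], P' = [157/1041 131/1388; 131/1388 823/5552]
step 1: x' = [-588143/9352341, -6821279/9352341], P' = [1378814/9352341 855695/9352341; 855695/9352341 1357055/9352341]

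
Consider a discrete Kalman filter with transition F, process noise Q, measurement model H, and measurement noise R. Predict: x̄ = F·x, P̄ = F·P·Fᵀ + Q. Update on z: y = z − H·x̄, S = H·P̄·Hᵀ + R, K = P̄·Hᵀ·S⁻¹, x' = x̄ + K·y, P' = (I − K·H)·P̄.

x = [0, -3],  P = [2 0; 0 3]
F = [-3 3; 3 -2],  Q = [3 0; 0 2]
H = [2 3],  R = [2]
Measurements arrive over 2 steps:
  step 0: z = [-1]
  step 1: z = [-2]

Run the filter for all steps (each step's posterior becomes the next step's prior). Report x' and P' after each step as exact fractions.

step 0: x̄ = F·x = [-9, 6]
step 0: P̄ = F·P·Fᵀ + Q = [48 -36; -36 32]
step 0: y = z − H·x̄ = [-1]
step 0: S = H·P̄·Hᵀ + R = [50]
step 0: K = P̄·Hᵀ·S⁻¹ = [-6/25; 12/25]
step 0: x' = x̄ + K·y = [-219/25, 138/25]
step 0: P' = (I − K·H)·P̄ = [1128/25 -756/25; -756/25 512/25]
step 1: x̄ = F·x = [1071/25, -933/25]
step 1: P̄ = F·P·Fᵀ + Q = [28443/25 -24564/25; -24564/25 21322/25]
step 1: y = z − H·x̄ = [607/25]
step 1: S = H·P̄·Hᵀ + R = [10952/25]
step 1: K = P̄·Hᵀ·S⁻¹ = [-8403/5476; 7419/5476]
step 1: x' = x̄ + K·y = [30567/5476, -24231/5476]
step 1: P' = (I − K·H)·P̄ = [290661/2738 -196575/2738; -196575/2738 133523/2738]

step 0: x' = [-219/25, 138/25], P' = [1128/25 -756/25; -756/25 512/25]
step 1: x' = [30567/5476, -24231/5476], P' = [290661/2738 -196575/2738; -196575/2738 133523/2738]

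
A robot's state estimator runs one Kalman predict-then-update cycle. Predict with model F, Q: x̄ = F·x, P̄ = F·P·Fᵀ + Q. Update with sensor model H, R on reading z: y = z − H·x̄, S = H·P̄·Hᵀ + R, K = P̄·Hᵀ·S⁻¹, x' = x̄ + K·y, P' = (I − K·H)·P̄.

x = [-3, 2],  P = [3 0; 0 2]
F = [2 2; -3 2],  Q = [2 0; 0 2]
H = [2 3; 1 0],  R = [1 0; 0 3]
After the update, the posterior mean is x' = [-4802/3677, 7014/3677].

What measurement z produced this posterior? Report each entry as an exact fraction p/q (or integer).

x̄ = F·x = [-2, 13]
P̄ = F·P·Fᵀ + Q = [22 -10; -10 37]
S = H·P̄·Hᵀ + R = [302 14; 14 25]
K = P̄·Hᵀ·S⁻¹ = [21/3677 3224/3677; 2415/7354 -2147/3677]
x' − x̄ = [2552/3677, -40787/3677] = K·y
y = (KᵀK)⁻¹·Kᵀ·(x' − x̄) = [-32, 1]
z = y + H·x̄ = [-32, 1] + [35, -2] = [3, -1]

z = [3, -1]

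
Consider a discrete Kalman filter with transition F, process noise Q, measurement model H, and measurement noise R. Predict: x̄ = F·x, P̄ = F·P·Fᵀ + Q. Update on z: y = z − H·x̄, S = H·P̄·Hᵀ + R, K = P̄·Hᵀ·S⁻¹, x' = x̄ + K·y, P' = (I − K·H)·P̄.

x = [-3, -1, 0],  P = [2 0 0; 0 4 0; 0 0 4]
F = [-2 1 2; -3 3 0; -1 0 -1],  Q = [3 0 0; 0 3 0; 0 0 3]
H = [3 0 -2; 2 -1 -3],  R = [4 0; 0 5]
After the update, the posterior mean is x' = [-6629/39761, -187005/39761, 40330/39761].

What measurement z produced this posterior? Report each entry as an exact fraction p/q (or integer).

z = [-3, 2]

x̄ = F·x = [5, 6, 3]
P̄ = F·P·Fᵀ + Q = [31 24 -4; 24 57 6; -4 6 9]
S = H·P̄·Hᵀ + R = [367 232; 232 255]
K = P̄·Hᵀ·S⁻¹ = [14155/39761 -5082/39761; 21564/39761 -23829/39761; 1862/39761 -8087/39761]
x' − x̄ = [-205434/39761, -425571/39761, -78953/39761] = K·y
y = (KᵀK)⁻¹·Kᵀ·(x' − x̄) = [-12, 7]
z = y + H·x̄ = [-12, 7] + [9, -5] = [-3, 2]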